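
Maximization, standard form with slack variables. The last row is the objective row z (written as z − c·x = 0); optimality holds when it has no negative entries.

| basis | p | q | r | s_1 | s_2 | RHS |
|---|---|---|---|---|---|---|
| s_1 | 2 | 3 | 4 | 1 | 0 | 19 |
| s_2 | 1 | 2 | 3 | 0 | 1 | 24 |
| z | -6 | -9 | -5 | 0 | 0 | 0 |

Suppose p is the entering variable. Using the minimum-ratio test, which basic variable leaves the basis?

s_1

Column p entries and ratios — s_1: 19/2 = 19/2; s_2: 24/1 = 24.
Smallest ratio is 19/2 in the row of s_1, so s_1 leaves.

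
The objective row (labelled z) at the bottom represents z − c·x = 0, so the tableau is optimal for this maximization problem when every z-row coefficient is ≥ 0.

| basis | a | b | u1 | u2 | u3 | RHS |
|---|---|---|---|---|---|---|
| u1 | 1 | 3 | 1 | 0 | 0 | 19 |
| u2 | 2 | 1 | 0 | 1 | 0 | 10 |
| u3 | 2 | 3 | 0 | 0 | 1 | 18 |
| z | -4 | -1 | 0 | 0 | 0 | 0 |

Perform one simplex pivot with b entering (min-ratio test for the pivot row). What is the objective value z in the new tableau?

Ratio test on column b — row 1: 19/3 = 19/3; row 2: 10/1 = 10; row 3: 18/3 = 6. Minimum is 6 at row 3 (u3 leaves); pivot element 3.
Pivot on row 3; the z-row RHS becomes 0 − (-1)·6 = 6.

6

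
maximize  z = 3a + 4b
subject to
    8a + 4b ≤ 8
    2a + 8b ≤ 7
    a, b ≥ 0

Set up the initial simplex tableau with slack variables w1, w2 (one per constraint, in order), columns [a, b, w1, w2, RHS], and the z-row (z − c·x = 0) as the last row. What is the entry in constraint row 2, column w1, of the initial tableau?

0

Slack w1 belongs to constraint 1; its column is the unit vector e_1, so the entry in row 2 is 0.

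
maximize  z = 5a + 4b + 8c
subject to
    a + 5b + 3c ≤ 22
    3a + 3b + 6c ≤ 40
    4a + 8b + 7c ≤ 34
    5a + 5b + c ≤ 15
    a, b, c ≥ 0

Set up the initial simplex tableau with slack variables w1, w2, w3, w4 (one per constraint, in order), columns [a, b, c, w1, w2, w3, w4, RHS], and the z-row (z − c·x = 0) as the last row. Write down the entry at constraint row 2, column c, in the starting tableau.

6

Constraint 2 has coefficient 6 on c.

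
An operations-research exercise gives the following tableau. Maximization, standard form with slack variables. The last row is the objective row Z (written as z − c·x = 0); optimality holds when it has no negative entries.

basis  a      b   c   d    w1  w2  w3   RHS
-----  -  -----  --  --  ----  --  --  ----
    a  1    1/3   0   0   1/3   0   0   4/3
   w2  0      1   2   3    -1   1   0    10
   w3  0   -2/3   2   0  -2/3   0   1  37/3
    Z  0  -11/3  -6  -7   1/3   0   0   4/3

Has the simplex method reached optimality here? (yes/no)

The Z-row has a negative entry -7 in column d, so it is not optimal.

no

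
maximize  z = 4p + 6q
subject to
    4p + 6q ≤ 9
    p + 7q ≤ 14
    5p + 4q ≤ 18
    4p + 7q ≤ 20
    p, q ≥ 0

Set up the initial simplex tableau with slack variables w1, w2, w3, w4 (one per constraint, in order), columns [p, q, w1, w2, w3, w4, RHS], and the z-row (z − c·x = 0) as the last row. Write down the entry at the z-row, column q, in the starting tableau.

The z-row carries the negated objective coefficients: the q entry is -6.

-6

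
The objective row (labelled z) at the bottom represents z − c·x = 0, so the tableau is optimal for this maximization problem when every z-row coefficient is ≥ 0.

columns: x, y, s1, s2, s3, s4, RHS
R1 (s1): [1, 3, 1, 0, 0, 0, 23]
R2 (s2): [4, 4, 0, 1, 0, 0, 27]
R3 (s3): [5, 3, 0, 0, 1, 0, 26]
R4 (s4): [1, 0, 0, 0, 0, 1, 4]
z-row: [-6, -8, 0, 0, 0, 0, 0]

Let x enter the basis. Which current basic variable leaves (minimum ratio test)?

s4

Column x entries and ratios — s1: 23/1 = 23; s2: 27/4 = 27/4; s3: 26/5 = 26/5; s4: 4/1 = 4.
Smallest ratio is 4 in the row of s4, so s4 leaves.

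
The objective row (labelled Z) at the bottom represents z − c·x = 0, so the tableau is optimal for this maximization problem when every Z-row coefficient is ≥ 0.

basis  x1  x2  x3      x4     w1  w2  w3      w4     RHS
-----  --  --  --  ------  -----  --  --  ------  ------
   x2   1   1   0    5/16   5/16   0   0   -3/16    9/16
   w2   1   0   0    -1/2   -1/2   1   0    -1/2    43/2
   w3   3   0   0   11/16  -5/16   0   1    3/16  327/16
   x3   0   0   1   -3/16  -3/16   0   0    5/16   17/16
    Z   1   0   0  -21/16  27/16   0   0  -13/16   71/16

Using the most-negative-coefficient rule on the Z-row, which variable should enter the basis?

Negative Z-row entries: x4: -21/16, w4: -13/16.
The most negative is -21/16 in column x4, so x4 enters.

x4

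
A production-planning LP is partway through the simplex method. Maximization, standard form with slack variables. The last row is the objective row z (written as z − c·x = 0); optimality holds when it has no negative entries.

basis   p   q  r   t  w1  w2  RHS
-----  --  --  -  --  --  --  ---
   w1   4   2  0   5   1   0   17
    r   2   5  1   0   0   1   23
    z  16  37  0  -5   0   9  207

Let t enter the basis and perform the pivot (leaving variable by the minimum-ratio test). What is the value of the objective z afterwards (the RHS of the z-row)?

Ratio test on column t — row 1: 17/5 = 17/5; row 2: entry 0 ≤ 0. Minimum is 17/5 at row 1 (w1 leaves); pivot element 5.
Pivot on row 1; the z-row RHS becomes 207 − (-5)·(17/5) = 224.

224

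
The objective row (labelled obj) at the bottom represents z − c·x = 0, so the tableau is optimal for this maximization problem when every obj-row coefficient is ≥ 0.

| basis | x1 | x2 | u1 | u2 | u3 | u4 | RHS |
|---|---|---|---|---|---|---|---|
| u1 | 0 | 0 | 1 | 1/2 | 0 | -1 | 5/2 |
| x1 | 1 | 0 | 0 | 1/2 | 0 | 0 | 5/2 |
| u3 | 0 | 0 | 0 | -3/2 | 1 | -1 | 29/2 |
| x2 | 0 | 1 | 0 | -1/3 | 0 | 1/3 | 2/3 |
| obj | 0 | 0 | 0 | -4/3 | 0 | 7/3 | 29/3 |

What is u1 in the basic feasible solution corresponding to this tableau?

u1 is basic (row 1); its value is the RHS of that row, 5/2.

5/2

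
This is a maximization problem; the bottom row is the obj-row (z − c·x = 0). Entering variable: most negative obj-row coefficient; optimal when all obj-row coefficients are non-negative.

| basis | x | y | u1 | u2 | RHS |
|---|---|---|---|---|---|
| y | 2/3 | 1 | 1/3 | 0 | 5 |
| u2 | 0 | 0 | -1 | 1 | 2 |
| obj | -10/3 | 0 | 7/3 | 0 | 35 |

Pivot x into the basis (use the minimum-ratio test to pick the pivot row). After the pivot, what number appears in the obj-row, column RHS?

60

Ratio test on column x — row 1: 5/(2/3) = 15/2; row 2: entry 0 ≤ 0. Minimum is 15/2 at row 1 (y leaves); pivot element 2/3.
Divide row 1 by 2/3; eliminate column x from the other rows.
obj-row update in column RHS: 35 − (-10/3)·(15/2) = 60.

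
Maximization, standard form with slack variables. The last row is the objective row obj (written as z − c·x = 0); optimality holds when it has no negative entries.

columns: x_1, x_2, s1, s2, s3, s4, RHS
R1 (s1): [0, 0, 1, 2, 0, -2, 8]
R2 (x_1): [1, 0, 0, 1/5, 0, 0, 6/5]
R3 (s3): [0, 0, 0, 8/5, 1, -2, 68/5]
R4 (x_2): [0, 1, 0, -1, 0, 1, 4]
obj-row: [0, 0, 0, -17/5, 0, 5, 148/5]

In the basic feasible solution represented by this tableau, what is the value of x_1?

6/5

x_1 is basic (row 2); its value is the RHS of that row, 6/5.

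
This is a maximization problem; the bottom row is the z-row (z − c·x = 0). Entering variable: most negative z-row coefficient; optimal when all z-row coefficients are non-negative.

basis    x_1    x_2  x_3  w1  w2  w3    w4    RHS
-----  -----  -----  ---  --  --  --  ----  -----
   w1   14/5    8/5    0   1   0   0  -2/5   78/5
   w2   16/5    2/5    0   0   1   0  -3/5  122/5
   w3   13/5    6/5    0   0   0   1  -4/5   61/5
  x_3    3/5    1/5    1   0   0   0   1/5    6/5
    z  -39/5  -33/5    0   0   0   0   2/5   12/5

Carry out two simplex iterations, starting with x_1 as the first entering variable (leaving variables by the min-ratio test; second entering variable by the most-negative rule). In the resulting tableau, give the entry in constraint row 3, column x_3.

-6

Ratio test on column x_1 — row 1: (78/5)/(14/5) = 39/7; row 2: (122/5)/(16/5) = 61/8; row 3: (61/5)/(13/5) = 61/13; row 4: (6/5)/(3/5) = 2. Minimum is 2 at row 4 (x_3 leaves); pivot element 3/5.
Divide row 4 by 3/5; eliminate column x_1 from the other rows.
Second iteration: most negative z-row entry is -4 in column x_2, so x_2 enters.
Ratio test on column x_2 — row 1: 10/(2/3) = 15; row 2: entry -2/3 ≤ 0; row 3: 7/(1/3) = 21; row 4: 2/(1/3) = 6. Minimum is 6 at row 4 (x_1 leaves); pivot element 1/3.
Divide row 4 by 1/3; eliminate column x_2 from the other rows.
After both pivots, the entry at constraint row 3, column x_3 is -6.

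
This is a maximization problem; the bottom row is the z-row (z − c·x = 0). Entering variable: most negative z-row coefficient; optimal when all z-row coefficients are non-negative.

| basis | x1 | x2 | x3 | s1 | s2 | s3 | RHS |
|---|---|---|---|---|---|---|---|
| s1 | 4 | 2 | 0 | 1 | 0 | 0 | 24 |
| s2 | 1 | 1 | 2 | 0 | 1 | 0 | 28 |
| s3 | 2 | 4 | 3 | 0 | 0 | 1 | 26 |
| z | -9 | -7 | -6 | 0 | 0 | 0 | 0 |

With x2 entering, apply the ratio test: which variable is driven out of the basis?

Column x2 entries and ratios — s1: 24/2 = 12; s2: 28/1 = 28; s3: 26/4 = 13/2.
Smallest ratio is 13/2 in the row of s3, so s3 leaves.

s3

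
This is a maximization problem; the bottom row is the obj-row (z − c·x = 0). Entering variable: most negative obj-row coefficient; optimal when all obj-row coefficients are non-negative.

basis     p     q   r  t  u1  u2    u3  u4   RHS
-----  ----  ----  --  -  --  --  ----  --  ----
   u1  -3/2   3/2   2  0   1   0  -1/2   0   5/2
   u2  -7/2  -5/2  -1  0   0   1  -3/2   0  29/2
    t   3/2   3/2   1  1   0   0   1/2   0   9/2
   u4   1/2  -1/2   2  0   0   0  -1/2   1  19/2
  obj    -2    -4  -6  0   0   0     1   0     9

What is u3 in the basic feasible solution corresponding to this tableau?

0

u3 is not in the basis, so in the current basic feasible solution u3 = 0.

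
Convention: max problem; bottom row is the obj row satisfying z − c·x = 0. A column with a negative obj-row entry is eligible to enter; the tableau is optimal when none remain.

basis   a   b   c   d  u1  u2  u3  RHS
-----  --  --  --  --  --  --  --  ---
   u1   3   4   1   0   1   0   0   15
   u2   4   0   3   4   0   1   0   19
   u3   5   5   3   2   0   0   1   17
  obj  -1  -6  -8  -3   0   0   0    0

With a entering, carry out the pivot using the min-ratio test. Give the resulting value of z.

17/5

Ratio test on column a — row 1: 15/3 = 5; row 2: 19/4 = 19/4; row 3: 17/5 = 17/5. Minimum is 17/5 at row 3 (u3 leaves); pivot element 5.
Pivot on row 3; the obj-row RHS becomes 0 − (-1)·(17/5) = 17/5.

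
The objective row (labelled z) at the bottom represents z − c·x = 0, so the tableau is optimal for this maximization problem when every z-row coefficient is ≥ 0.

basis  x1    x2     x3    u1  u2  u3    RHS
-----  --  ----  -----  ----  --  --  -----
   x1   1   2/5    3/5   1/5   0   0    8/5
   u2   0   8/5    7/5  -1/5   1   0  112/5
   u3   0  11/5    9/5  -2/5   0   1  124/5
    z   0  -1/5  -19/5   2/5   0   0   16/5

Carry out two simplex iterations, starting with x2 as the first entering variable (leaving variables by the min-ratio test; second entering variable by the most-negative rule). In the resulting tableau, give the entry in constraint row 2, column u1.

Ratio test on column x2 — row 1: (8/5)/(2/5) = 4; row 2: (112/5)/(8/5) = 14; row 3: (124/5)/(11/5) = 124/11. Minimum is 4 at row 1 (x1 leaves); pivot element 2/5.
Divide row 1 by 2/5; eliminate column x2 from the other rows.
Second iteration: most negative z-row entry is -7/2 in column x3, so x3 enters.
Ratio test on column x3 — row 1: 4/(3/2) = 8/3; row 2: entry -1 ≤ 0; row 3: entry -3/2 ≤ 0. Minimum is 8/3 at row 1 (x2 leaves); pivot element 3/2.
Divide row 1 by 3/2; eliminate column x3 from the other rows.
After both pivots, the entry at constraint row 2, column u1 is -2/3.

-2/3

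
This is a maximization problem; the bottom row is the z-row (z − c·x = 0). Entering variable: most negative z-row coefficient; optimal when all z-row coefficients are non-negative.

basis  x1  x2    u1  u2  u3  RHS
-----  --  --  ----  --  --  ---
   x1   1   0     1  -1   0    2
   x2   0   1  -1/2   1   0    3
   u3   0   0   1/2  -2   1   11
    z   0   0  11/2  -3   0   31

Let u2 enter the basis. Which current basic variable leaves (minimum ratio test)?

Column u2 entries and ratios — x1: -1 ≤ 0, skip; x2: 3/1 = 3; u3: -2 ≤ 0, skip.
Smallest ratio is 3 in the row of x2, so x2 leaves.

x2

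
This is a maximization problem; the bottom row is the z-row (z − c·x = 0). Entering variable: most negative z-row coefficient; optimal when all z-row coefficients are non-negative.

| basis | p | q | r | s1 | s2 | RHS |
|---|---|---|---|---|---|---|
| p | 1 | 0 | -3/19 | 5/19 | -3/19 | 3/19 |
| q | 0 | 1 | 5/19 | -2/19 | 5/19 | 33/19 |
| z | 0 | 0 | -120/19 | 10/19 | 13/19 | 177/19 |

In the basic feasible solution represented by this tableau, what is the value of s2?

0

s2 is not in the basis, so in the current basic feasible solution s2 = 0.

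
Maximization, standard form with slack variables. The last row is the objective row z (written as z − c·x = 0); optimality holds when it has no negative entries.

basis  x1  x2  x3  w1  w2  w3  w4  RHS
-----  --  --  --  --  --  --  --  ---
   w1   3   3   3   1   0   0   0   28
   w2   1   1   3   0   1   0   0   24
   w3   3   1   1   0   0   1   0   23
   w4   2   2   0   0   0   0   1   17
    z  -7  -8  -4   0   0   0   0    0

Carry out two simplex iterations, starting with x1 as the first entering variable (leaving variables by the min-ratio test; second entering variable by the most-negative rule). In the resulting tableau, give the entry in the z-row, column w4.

17/4

Ratio test on column x1 — row 1: 28/3 = 28/3; row 2: 24/1 = 24; row 3: 23/3 = 23/3; row 4: 17/2 = 17/2. Minimum is 23/3 at row 3 (w3 leaves); pivot element 3.
Divide row 3 by 3; eliminate column x1 from the other rows.
Second iteration: most negative z-row entry is -17/3 in column x2, so x2 enters.
Ratio test on column x2 — row 1: 5/2 = 5/2; row 2: (49/3)/(2/3) = 49/2; row 3: (23/3)/(1/3) = 23; row 4: (5/3)/(4/3) = 5/4. Minimum is 5/4 at row 4 (w4 leaves); pivot element 4/3.
Divide row 4 by 4/3; eliminate column x2 from the other rows.
After both pivots, the entry at the z-row, column w4 is 17/4.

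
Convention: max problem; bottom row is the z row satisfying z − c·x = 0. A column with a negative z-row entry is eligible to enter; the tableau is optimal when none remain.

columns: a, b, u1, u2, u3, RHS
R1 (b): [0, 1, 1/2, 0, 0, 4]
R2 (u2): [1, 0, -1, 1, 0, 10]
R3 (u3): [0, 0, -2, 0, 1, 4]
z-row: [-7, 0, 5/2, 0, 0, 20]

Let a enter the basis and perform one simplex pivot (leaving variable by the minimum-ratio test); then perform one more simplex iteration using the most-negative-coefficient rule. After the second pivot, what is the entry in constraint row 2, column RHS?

18

Ratio test on column a — row 1: entry 0 ≤ 0; row 2: 10/1 = 10; row 3: entry 0 ≤ 0. Minimum is 10 at row 2 (u2 leaves); pivot element 1.
Divide row 2 by 1; eliminate column a from the other rows.
Second iteration: most negative z-row entry is -9/2 in column u1, so u1 enters.
Ratio test on column u1 — row 1: 4/(1/2) = 8; row 2: entry -1 ≤ 0; row 3: entry -2 ≤ 0. Minimum is 8 at row 1 (b leaves); pivot element 1/2.
Divide row 1 by 1/2; eliminate column u1 from the other rows.
After both pivots, the entry at constraint row 2, column RHS is 18.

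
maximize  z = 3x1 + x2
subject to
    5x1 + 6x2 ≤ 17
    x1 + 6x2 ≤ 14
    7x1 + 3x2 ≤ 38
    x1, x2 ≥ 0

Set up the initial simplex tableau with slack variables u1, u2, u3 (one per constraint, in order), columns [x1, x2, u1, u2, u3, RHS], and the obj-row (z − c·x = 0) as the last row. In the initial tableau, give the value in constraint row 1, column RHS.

17

The RHS of constraint 1 is b_1 = 17.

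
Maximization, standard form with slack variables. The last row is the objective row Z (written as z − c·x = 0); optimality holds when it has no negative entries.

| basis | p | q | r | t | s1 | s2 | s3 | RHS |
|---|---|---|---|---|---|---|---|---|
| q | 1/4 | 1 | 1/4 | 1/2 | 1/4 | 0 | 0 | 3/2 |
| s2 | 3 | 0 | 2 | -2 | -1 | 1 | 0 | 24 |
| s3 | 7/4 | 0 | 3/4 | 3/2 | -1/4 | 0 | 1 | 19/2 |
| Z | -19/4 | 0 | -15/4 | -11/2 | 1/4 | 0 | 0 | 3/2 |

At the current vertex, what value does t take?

0

t is not in the basis, so in the current basic feasible solution t = 0.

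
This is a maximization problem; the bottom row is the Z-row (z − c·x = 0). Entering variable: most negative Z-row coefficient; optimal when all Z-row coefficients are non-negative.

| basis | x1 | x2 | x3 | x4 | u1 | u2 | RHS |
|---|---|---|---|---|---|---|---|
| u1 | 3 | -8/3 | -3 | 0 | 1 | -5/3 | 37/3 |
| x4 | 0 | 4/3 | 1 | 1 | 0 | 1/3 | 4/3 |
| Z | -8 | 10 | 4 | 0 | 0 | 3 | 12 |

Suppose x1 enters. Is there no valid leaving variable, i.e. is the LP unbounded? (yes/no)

Column x1 has positive entries in row(s) 1, so the ratio test bounds it — not unbounded.

no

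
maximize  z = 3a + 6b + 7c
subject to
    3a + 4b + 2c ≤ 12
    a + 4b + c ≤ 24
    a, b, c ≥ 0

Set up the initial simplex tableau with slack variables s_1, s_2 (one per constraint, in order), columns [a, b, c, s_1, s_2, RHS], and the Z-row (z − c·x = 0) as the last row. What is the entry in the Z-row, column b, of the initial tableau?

The Z-row carries the negated objective coefficients: the b entry is -6.

-6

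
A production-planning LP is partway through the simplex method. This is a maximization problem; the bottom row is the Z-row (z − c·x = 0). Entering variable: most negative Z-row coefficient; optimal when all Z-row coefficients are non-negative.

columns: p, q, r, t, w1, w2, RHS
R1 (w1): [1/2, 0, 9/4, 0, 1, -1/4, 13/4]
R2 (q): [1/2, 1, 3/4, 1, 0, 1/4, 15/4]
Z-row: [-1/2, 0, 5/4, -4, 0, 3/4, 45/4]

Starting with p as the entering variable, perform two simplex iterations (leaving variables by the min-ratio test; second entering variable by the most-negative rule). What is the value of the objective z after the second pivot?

Ratio test on column p — row 1: (13/4)/(1/2) = 13/2; row 2: (15/4)/(1/2) = 15/2. Minimum is 13/2 at row 1 (w1 leaves); pivot element 1/2.
Pivot on row 1; the Z-row RHS becomes 45/4 − (-1/2)·(13/2) = 29/2.
Next entering variable (most negative Z-row entry -4): t.
Ratio test on column t — row 1: entry 0 ≤ 0; row 2: (1/2)/1 = 1/2. Minimum is 1/2 at row 2 (q leaves); pivot element 1.
After the second pivot the Z-row RHS is 29/2 − (-4)·(1/2) = 33/2.

33/2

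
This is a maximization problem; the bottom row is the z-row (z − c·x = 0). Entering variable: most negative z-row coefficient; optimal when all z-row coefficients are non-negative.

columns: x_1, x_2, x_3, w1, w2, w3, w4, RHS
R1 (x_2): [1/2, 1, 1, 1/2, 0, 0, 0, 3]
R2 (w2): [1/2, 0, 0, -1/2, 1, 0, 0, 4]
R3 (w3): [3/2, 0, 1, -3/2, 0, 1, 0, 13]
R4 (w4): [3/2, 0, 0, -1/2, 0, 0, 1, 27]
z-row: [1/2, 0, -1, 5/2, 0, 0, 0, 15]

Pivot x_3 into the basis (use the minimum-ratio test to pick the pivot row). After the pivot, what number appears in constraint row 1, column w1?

1/2

Ratio test on column x_3 — row 1: 3/1 = 3; row 2: entry 0 ≤ 0; row 3: 13/1 = 13; row 4: entry 0 ≤ 0. Minimum is 3 at row 1 (x_2 leaves); pivot element 1.
Divide row 1 by 1; eliminate column x_3 from the other rows.
In the new row 1, the w1 entry is the old entry divided by the pivot: (1/2)/1 = 1/2.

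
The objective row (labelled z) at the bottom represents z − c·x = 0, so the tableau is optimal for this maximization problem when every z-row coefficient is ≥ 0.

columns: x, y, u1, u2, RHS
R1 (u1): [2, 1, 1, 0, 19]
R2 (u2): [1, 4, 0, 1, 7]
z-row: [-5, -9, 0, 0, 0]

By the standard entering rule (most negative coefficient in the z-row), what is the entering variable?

Negative z-row entries: x: -5, y: -9.
The most negative is -9 in column y, so y enters.

y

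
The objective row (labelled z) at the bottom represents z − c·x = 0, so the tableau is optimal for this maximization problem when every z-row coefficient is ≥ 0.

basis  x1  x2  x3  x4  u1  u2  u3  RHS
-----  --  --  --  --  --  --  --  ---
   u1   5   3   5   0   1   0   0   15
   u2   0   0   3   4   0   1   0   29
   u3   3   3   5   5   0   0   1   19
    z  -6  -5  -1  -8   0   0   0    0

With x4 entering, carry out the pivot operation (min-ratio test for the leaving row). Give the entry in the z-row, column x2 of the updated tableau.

-1/5

Ratio test on column x4 — row 1: entry 0 ≤ 0; row 2: 29/4 = 29/4; row 3: 19/5 = 19/5. Minimum is 19/5 at row 3 (u3 leaves); pivot element 5.
Divide row 3 by 5; eliminate column x4 from the other rows.
z-row update in column x2: -5 − (-8)·(3/5) = -1/5.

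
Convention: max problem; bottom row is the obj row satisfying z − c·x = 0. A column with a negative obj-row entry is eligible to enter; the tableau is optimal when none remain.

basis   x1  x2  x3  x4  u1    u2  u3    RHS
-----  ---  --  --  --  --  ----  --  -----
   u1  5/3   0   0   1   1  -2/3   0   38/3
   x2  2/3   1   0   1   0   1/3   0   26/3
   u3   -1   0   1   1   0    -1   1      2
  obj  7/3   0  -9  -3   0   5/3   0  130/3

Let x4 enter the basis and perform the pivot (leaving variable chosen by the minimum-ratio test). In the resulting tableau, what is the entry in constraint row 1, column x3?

-1

Ratio test on column x4 — row 1: (38/3)/1 = 38/3; row 2: (26/3)/1 = 26/3; row 3: 2/1 = 2. Minimum is 2 at row 3 (u3 leaves); pivot element 1.
Divide row 3 by 1; eliminate column x4 from the other rows.
Row 1 update in column x3: 0 − 1·1 = -1.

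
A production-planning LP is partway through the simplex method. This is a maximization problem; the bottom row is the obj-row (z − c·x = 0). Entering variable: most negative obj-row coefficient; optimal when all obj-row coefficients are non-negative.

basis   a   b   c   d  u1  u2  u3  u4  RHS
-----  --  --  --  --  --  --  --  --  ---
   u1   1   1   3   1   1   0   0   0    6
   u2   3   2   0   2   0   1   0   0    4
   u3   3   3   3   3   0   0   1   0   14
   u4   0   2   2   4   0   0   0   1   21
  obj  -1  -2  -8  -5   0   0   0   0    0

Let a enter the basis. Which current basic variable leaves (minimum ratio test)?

Column a entries and ratios — u1: 6/1 = 6; u2: 4/3 = 4/3; u3: 14/3 = 14/3; u4: 0 ≤ 0, skip.
Smallest ratio is 4/3 in the row of u2, so u2 leaves.

u2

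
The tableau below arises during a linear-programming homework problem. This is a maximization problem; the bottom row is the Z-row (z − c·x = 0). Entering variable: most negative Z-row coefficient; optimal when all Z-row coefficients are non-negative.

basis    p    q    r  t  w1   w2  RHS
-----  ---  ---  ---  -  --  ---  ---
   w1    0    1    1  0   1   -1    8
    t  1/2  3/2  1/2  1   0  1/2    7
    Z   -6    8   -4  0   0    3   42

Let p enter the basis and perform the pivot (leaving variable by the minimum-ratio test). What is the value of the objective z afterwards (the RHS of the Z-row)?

Ratio test on column p — row 1: entry 0 ≤ 0; row 2: 7/(1/2) = 14. Minimum is 14 at row 2 (t leaves); pivot element 1/2.
Pivot on row 2; the Z-row RHS becomes 42 − (-6)·14 = 126.

126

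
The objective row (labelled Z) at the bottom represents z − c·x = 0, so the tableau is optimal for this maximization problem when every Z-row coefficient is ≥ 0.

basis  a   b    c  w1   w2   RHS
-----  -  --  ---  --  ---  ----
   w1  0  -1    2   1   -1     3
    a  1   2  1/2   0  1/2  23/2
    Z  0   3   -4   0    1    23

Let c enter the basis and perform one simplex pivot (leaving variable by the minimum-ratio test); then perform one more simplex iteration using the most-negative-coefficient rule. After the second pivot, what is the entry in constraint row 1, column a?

2/3

Ratio test on column c — row 1: 3/2 = 3/2; row 2: (23/2)/(1/2) = 23. Minimum is 3/2 at row 1 (w1 leaves); pivot element 2.
Divide row 1 by 2; eliminate column c from the other rows.
Second iteration: most negative Z-row entry is -1 in column w2, so w2 enters.
Ratio test on column w2 — row 1: entry -1/2 ≤ 0; row 2: (43/4)/(3/4) = 43/3. Minimum is 43/3 at row 2 (a leaves); pivot element 3/4.
Divide row 2 by 3/4; eliminate column w2 from the other rows.
After both pivots, the entry at constraint row 1, column a is 2/3.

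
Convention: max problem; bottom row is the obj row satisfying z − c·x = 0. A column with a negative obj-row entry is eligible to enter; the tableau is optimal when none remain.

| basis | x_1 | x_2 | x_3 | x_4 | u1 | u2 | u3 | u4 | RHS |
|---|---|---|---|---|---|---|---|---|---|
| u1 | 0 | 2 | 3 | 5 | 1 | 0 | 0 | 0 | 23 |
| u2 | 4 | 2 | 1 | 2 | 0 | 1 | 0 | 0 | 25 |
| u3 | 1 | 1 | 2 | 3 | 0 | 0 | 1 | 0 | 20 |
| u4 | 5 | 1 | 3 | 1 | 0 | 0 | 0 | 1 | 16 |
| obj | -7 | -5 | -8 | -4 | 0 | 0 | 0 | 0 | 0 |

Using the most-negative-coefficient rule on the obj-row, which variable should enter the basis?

x_3

Negative obj-row entries: x_1: -7, x_2: -5, x_3: -8, x_4: -4.
The most negative is -8 in column x_3, so x_3 enters.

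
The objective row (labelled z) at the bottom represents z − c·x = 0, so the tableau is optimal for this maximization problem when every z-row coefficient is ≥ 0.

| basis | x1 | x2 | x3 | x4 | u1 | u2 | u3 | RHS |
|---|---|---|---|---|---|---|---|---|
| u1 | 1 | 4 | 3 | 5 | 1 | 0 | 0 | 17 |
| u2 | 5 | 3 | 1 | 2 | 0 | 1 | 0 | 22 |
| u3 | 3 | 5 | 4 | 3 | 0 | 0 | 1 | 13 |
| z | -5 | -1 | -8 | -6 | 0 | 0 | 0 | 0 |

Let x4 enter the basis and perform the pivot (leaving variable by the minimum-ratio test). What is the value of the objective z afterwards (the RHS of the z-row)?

102/5

Ratio test on column x4 — row 1: 17/5 = 17/5; row 2: 22/2 = 11; row 3: 13/3 = 13/3. Minimum is 17/5 at row 1 (u1 leaves); pivot element 5.
Pivot on row 1; the z-row RHS becomes 0 − (-6)·(17/5) = 102/5.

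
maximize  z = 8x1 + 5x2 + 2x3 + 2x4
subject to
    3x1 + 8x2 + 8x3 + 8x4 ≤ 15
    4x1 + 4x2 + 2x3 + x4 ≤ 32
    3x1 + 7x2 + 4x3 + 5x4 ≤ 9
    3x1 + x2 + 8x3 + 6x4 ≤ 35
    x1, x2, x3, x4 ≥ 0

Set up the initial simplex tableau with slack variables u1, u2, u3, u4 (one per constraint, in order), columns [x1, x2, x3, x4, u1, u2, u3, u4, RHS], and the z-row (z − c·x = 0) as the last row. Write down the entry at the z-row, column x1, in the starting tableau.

The z-row carries the negated objective coefficients: the x1 entry is -8.

-8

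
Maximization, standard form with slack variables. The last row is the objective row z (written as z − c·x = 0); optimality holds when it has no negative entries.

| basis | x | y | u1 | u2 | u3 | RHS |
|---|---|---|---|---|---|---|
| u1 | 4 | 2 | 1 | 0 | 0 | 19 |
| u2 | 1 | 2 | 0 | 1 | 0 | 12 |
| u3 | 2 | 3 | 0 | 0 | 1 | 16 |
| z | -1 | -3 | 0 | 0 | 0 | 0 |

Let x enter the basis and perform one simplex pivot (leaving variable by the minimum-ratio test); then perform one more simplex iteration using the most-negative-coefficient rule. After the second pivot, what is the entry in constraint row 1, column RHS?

Ratio test on column x — row 1: 19/4 = 19/4; row 2: 12/1 = 12; row 3: 16/2 = 8. Minimum is 19/4 at row 1 (u1 leaves); pivot element 4.
Divide row 1 by 4; eliminate column x from the other rows.
Second iteration: most negative z-row entry is -5/2 in column y, so y enters.
Ratio test on column y — row 1: (19/4)/(1/2) = 19/2; row 2: (29/4)/(3/2) = 29/6; row 3: (13/2)/2 = 13/4. Minimum is 13/4 at row 3 (u3 leaves); pivot element 2.
Divide row 3 by 2; eliminate column y from the other rows.
After both pivots, the entry at constraint row 1, column RHS is 25/8.

25/8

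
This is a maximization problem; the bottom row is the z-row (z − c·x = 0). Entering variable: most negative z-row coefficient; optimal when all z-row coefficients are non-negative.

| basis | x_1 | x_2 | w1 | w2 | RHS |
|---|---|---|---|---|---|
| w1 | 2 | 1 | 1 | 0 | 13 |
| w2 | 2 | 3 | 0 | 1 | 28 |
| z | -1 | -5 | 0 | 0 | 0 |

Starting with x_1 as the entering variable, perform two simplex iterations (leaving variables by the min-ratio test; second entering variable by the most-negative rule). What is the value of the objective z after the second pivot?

Ratio test on column x_1 — row 1: 13/2 = 13/2; row 2: 28/2 = 14. Minimum is 13/2 at row 1 (w1 leaves); pivot element 2.
Pivot on row 1; the z-row RHS becomes 0 − (-1)·(13/2) = 13/2.
Next entering variable (most negative z-row entry -9/2): x_2.
Ratio test on column x_2 — row 1: (13/2)/(1/2) = 13; row 2: 15/2 = 15/2. Minimum is 15/2 at row 2 (w2 leaves); pivot element 2.
After the second pivot the z-row RHS is 13/2 − (-9/2)·(15/2) = 161/4.

161/4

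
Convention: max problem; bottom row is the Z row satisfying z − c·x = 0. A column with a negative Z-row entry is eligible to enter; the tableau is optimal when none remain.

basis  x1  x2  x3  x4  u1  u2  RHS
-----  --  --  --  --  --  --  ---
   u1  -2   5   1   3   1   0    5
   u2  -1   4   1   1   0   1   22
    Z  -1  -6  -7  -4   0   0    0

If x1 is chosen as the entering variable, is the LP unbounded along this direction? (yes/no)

Every constraint-row entry in column x1 is ≤ 0, so increasing x1 is unbounded.

yes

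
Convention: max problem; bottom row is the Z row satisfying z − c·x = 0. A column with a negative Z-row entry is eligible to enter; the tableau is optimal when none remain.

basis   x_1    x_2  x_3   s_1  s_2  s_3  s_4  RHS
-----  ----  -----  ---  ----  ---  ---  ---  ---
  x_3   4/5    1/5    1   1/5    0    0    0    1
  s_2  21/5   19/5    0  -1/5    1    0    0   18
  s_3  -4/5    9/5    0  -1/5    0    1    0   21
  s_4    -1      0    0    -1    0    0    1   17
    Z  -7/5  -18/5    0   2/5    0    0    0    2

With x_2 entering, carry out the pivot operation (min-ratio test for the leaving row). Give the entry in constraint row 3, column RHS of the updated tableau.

237/19

Ratio test on column x_2 — row 1: 1/(1/5) = 5; row 2: 18/(19/5) = 90/19; row 3: 21/(9/5) = 35/3; row 4: entry 0 ≤ 0. Minimum is 90/19 at row 2 (s_2 leaves); pivot element 19/5.
Divide row 2 by 19/5; eliminate column x_2 from the other rows.
Row 3 update in column RHS: 21 − (9/5)·(90/19) = 237/19.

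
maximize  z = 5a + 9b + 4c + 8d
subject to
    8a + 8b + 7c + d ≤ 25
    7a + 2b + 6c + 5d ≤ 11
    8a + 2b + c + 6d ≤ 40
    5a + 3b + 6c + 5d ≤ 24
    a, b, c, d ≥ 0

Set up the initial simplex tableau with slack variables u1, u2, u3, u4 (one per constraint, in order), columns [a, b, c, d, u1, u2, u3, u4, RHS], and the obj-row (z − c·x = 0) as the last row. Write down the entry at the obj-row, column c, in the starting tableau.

-4

The obj-row carries the negated objective coefficients: the c entry is -4.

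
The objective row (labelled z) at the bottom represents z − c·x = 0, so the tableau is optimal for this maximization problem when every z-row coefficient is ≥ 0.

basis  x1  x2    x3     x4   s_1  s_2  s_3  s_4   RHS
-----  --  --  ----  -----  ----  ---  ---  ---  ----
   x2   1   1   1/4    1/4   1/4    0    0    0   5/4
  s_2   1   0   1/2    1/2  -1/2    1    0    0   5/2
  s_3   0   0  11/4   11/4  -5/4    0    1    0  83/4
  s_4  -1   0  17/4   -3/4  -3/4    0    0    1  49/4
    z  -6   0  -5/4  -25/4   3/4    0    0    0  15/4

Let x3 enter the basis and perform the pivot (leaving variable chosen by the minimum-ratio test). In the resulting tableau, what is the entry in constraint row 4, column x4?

-3/17

Ratio test on column x3 — row 1: (5/4)/(1/4) = 5; row 2: (5/2)/(1/2) = 5; row 3: (83/4)/(11/4) = 83/11; row 4: (49/4)/(17/4) = 49/17. Minimum is 49/17 at row 4 (s_4 leaves); pivot element 17/4.
Divide row 4 by 17/4; eliminate column x3 from the other rows.
In the new row 4, the x4 entry is the old entry divided by the pivot: (-3/4)/(17/4) = -3/17.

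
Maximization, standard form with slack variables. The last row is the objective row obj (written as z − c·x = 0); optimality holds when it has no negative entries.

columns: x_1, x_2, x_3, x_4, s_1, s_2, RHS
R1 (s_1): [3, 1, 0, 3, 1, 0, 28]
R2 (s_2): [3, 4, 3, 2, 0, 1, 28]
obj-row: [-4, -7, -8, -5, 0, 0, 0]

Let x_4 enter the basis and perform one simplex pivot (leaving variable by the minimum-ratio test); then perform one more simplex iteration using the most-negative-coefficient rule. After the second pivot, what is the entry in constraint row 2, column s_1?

Ratio test on column x_4 — row 1: 28/3 = 28/3; row 2: 28/2 = 14. Minimum is 28/3 at row 1 (s_1 leaves); pivot element 3.
Divide row 1 by 3; eliminate column x_4 from the other rows.
Second iteration: most negative obj-row entry is -8 in column x_3, so x_3 enters.
Ratio test on column x_3 — row 1: entry 0 ≤ 0; row 2: (28/3)/3 = 28/9. Minimum is 28/9 at row 2 (s_2 leaves); pivot element 3.
Divide row 2 by 3; eliminate column x_3 from the other rows.
After both pivots, the entry at constraint row 2, column s_1 is -2/9.

-2/9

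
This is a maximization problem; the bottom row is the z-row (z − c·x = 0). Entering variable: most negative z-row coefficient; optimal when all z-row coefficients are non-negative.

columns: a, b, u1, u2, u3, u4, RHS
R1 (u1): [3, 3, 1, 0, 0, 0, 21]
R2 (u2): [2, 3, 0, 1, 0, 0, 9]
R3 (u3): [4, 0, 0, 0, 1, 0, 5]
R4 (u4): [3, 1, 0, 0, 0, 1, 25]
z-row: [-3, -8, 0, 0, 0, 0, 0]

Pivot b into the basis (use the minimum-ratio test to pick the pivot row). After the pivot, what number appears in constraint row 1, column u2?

-1

Ratio test on column b — row 1: 21/3 = 7; row 2: 9/3 = 3; row 3: entry 0 ≤ 0; row 4: 25/1 = 25. Minimum is 3 at row 2 (u2 leaves); pivot element 3.
Divide row 2 by 3; eliminate column b from the other rows.
Row 1 update in column u2: 0 − 3·(1/3) = -1.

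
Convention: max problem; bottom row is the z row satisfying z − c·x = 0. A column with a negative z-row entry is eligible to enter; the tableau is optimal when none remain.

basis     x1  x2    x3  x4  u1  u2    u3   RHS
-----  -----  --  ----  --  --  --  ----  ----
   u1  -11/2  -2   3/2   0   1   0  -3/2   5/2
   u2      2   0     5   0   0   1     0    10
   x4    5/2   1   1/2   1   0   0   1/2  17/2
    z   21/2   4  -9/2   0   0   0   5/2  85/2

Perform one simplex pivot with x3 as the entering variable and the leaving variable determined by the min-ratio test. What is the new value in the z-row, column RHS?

50

Ratio test on column x3 — row 1: (5/2)/(3/2) = 5/3; row 2: 10/5 = 2; row 3: (17/2)/(1/2) = 17. Minimum is 5/3 at row 1 (u1 leaves); pivot element 3/2.
Divide row 1 by 3/2; eliminate column x3 from the other rows.
z-row update in column RHS: 85/2 − (-9/2)·(5/3) = 50.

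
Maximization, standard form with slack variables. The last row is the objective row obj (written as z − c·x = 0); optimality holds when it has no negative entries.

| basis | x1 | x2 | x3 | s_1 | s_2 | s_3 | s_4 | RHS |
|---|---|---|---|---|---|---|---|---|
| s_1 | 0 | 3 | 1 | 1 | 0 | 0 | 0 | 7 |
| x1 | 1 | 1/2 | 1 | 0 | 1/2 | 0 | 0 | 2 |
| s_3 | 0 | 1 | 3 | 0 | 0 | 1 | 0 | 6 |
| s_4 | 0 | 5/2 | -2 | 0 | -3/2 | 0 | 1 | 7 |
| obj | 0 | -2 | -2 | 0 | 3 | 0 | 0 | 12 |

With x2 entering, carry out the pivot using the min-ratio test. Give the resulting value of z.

Ratio test on column x2 — row 1: 7/3 = 7/3; row 2: 2/(1/2) = 4; row 3: 6/1 = 6; row 4: 7/(5/2) = 14/5. Minimum is 7/3 at row 1 (s_1 leaves); pivot element 3.
Pivot on row 1; the obj-row RHS becomes 12 − (-2)·(7/3) = 50/3.

50/3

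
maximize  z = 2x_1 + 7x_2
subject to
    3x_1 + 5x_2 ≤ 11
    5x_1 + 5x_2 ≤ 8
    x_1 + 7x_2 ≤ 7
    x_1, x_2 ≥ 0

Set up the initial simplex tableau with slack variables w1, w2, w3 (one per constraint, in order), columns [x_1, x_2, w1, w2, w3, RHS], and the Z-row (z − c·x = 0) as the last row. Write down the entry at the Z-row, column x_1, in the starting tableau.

The Z-row carries the negated objective coefficients: the x_1 entry is -2.

-2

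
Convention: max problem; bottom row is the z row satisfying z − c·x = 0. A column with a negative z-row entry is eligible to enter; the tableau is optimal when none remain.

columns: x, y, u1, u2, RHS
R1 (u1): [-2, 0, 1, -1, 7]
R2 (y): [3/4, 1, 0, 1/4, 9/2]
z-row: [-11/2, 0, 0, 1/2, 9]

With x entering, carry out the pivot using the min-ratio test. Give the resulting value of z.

42

Ratio test on column x — row 1: entry -2 ≤ 0; row 2: (9/2)/(3/4) = 6. Minimum is 6 at row 2 (y leaves); pivot element 3/4.
Pivot on row 2; the z-row RHS becomes 9 − (-11/2)·6 = 42.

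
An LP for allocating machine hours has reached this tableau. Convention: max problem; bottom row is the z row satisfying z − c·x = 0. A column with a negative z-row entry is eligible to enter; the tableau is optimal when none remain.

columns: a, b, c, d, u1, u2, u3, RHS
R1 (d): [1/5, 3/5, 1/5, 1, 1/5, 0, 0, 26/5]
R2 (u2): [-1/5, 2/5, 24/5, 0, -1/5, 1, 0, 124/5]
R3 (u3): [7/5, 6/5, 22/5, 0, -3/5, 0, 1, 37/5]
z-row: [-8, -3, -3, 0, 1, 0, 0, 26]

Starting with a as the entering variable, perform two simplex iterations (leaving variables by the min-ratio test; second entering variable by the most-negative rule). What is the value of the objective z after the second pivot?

207/2

Ratio test on column a — row 1: (26/5)/(1/5) = 26; row 2: entry -1/5 ≤ 0; row 3: (37/5)/(7/5) = 37/7. Minimum is 37/7 at row 3 (u3 leaves); pivot element 7/5.
Pivot on row 3; the z-row RHS becomes 26 − (-8)·(37/7) = 478/7.
Next entering variable (most negative z-row entry -17/7): u1.
Ratio test on column u1 — row 1: (29/7)/(2/7) = 29/2; row 2: entry -2/7 ≤ 0; row 3: entry -3/7 ≤ 0. Minimum is 29/2 at row 1 (d leaves); pivot element 2/7.
After the second pivot the z-row RHS is 478/7 − (-17/7)·(29/2) = 207/2.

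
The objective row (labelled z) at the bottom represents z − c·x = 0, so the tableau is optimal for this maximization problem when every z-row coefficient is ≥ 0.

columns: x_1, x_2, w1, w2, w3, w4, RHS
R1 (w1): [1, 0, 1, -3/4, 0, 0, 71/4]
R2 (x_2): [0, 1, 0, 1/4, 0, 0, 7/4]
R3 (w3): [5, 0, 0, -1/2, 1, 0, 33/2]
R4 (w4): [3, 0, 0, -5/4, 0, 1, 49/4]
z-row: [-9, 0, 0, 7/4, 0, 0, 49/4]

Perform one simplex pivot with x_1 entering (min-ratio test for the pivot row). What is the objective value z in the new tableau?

Ratio test on column x_1 — row 1: (71/4)/1 = 71/4; row 2: entry 0 ≤ 0; row 3: (33/2)/5 = 33/10; row 4: (49/4)/3 = 49/12. Minimum is 33/10 at row 3 (w3 leaves); pivot element 5.
Pivot on row 3; the z-row RHS becomes 49/4 − (-9)·(33/10) = 839/20.

839/20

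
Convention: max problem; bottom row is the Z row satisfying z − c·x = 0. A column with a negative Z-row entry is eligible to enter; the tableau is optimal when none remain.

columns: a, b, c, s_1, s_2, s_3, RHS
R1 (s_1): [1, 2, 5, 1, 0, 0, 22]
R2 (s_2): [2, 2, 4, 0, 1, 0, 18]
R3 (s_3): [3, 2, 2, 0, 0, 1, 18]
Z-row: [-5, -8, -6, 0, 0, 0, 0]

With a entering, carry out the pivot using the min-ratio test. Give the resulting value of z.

30

Ratio test on column a — row 1: 22/1 = 22; row 2: 18/2 = 9; row 3: 18/3 = 6. Minimum is 6 at row 3 (s_3 leaves); pivot element 3.
Pivot on row 3; the Z-row RHS becomes 0 − (-5)·6 = 30.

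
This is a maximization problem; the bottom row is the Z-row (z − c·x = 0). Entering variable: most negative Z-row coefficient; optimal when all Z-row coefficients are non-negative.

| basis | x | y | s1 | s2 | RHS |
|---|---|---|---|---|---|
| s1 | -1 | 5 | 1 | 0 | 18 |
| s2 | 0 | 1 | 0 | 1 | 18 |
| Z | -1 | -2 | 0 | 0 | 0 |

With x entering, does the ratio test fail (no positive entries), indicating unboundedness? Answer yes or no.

Every constraint-row entry in column x is ≤ 0, so increasing x is unbounded.

yes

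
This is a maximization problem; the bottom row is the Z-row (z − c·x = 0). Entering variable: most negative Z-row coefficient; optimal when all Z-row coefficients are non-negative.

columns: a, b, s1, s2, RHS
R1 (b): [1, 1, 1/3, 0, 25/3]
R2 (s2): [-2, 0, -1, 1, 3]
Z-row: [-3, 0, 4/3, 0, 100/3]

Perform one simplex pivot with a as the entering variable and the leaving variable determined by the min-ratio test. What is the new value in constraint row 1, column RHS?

Ratio test on column a — row 1: (25/3)/1 = 25/3; row 2: entry -2 ≤ 0. Minimum is 25/3 at row 1 (b leaves); pivot element 1.
Divide row 1 by 1; eliminate column a from the other rows.
In the new row 1, the RHS entry is the old entry divided by the pivot: (25/3)/1 = 25/3.

25/3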